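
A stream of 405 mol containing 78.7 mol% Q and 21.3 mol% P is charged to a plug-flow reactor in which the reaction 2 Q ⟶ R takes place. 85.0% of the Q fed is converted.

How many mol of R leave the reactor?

Q reacted = 0.85 × 318.7 = 270.9 mol; ν_Q = −2, so ξ = 270.9/2 = 135.5 mol.
Outlet amounts (n = n₀ + ν ξ):
  Q: 318.7 − 2(135.5) = 47.81
  R: 0 + 1(135.5) = 135.5
  P: 86.27 (inert)

135 mol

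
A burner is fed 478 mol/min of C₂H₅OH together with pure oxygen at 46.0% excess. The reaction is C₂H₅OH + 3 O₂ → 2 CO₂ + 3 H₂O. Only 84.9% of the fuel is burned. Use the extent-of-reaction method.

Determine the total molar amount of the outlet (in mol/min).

2980 mol/min

Stoichiometric O₂ = 3 × 478 = 1434 mol/min; O₂ fed = 1434 × 1.460 = 2094 mol/min.
Fuel reacted = 0.849 × 478 → ξ = 405.8 mol/min.
Outlet (n = n₀ + ν ξ):
  C₂H₅OH: 478 − 1(405.8) = 72.18
  O₂: 2094 − 3(405.8) = 876.2
  CO₂: 0 + 2(405.8) = 811.6
  H₂O: 0 + 3(405.8) = 1217
Total out = 72.18 + 876.2 + 811.6 + 1217 = 2977 mol/min.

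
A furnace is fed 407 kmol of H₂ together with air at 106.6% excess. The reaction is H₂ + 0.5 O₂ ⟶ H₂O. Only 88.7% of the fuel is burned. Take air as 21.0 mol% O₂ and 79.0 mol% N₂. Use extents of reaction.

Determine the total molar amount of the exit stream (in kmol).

Stoichiometric O₂ = 0.5 × 407 = 203.5 kmol; O₂ fed = 203.5 × 2.066 = 420.4 kmol.
N₂ fed = 420.4 × 79/21 = 1582 kmol.
Fuel reacted = 0.887 × 407 → ξ = 361 kmol.
Outlet (n = n₀ + ν ξ):
  H₂: 407 − 1(361) = 45.99
  O₂: 420.4 − 0.5(361) = 239.9
  N₂: 1582 (inert)
  H₂O: 0 + 1(361) = 361
Total out = 45.99 + 239.9 + 1582 + 361 = 2229 kmol.

2230 kmol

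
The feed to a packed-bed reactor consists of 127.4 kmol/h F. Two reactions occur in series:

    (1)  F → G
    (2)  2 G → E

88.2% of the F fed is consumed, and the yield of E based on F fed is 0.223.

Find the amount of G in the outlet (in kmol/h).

55.5 kmol/h

Conversion of F: F consumed = 1ξ₁ = 0.882 × 127.4 → ξ₁ = 112.4 kmol/h.
Yield of E: 1ξ₂ / 127.4 = 0.223 → ξ₂ = 28.41 kmol/h.
Outlet amounts (n = n₀ + Σ ν·ξ):
  F: 127.4 − 1(112.4) = 15.03
  G: 0 + 1(112.4) − 2(28.41) = 55.55
  E: 0 + 1(28.41) = 28.41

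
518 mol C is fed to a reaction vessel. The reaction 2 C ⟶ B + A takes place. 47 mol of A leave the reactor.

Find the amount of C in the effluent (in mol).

For A: n = n₀ + 1ξ → 47 = 0 + 1ξ, giving ξ = 47 mol.
Outlet amounts (n = n₀ + ν ξ):
  C: 518 − 2(47) = 424
  B: 0 + 1(47) = 47
  A: 0 + 1(47) = 47

424 mol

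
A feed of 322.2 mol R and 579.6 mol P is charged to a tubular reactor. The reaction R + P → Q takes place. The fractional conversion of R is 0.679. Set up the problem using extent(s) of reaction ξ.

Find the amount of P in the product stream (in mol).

361 mol

R reacted = 0.679 × 322.2 = 218.8 mol; ν_R = −1, so ξ = 218.8/1 = 218.8 mol.
Outlet amounts (n = n₀ + ν ξ):
  R: 322.2 − 1(218.8) = 103.4
  P: 579.6 − 1(218.8) = 360.8
  Q: 0 + 1(218.8) = 218.8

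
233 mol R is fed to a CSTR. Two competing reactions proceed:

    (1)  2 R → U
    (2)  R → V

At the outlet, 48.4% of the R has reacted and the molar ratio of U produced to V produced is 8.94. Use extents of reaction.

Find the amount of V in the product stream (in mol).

5.97 mol

Conversion of R: R consumed = 0.484 × 233 = 112.8 mol = 2ξ₁ + 1ξ₂.
Selectivity: 1ξ₁ / (1ξ₂) = 8.94 → ξ₁ = 8.94 ξ₂.
Substitute: (2·8.94 + 1) ξ₂ = 112.8 → ξ₂ = 5.973 mol, ξ₁ = 53.4 mol.
Outlet amounts (n = n₀ + Σ ν·ξ):
  R: 233 − 2(53.4) − 1(5.973) = 120.2
  U: 0 + 1(53.4) = 53.4
  V: 0 + 1(5.973) = 5.973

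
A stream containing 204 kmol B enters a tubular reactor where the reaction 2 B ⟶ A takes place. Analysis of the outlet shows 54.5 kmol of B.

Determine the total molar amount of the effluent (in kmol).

For B: n = n₀ − 2ξ → 54.5 = 204 − 2ξ, giving ξ = 74.75 kmol.
Outlet amounts (n = n₀ + ν ξ):
  B: 204 − 2(74.75) = 54.5
  A: 0 + 1(74.75) = 74.75
Total out = 54.5 + 74.75 = 129.2 kmol.

129 kmol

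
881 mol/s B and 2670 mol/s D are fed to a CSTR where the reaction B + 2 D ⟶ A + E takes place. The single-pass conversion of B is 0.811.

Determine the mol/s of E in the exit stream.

714 mol/s

B reacted = 0.811 × 881 = 714.5 mol/s; ν_B = −1, so ξ = 714.5/1 = 714.5 mol/s.
Outlet amounts (n = n₀ + ν ξ):
  B: 881 − 1(714.5) = 166.5
  D: 2670 − 2(714.5) = 1241
  A: 0 + 1(714.5) = 714.5
  E: 0 + 1(714.5) = 714.5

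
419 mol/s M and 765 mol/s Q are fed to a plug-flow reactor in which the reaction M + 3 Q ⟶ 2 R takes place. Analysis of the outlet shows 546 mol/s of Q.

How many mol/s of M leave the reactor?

346 mol/s

For Q: n = n₀ − 3ξ → 546 = 765 − 3ξ, giving ξ = 73 mol/s.
Outlet amounts (n = n₀ + ν ξ):
  M: 419 − 1(73) = 346
  Q: 765 − 3(73) = 546
  R: 0 + 2(73) = 146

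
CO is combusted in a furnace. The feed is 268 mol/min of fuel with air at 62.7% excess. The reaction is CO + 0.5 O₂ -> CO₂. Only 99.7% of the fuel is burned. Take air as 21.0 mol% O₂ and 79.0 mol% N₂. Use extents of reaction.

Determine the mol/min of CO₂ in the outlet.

267 mol/min

Stoichiometric O₂ = 0.5 × 268 = 134 mol/min; O₂ fed = 134 × 1.627 = 218 mol/min.
N₂ fed = 218 × 79/21 = 820.2 mol/min.
Fuel reacted = 0.997 × 268 → ξ = 267.2 mol/min.
Outlet (n = n₀ + ν ξ):
  CO: 268 − 1(267.2) = 0.804
  O₂: 218 − 0.5(267.2) = 84.42
  N₂: 820.2 (inert)
  CO₂: 0 + 1(267.2) = 267.2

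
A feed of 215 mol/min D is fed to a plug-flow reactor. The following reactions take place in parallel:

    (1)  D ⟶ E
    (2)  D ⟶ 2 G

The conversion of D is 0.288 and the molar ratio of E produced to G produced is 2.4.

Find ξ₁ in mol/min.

ξ₁ = 51.2 mol/min

Conversion of D: D consumed = 0.288 × 215 = 61.92 mol/min = 1ξ₁ + 1ξ₂.
Selectivity: 1ξ₁ / (2ξ₂) = 2.4 → ξ₁ = 4.8 ξ₂.
Substitute: (1·4.8 + 1) ξ₂ = 61.92 → ξ₂ = 10.68 mol/min, ξ₁ = 51.24 mol/min.
Outlet amounts (n = n₀ + Σ ν·ξ):
  D: 215 − 1(51.24) − 1(10.68) = 153.1
  E: 0 + 1(51.24) = 51.24
  G: 0 + 2(10.68) = 21.35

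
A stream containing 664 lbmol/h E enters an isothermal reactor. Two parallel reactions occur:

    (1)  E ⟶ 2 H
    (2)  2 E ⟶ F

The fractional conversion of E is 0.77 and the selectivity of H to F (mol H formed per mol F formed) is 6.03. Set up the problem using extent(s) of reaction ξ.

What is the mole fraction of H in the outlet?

0.707

Conversion of E: E consumed = 0.77 × 664 = 511.3 lbmol/h = 1ξ₁ + 2ξ₂.
Selectivity: 2ξ₁ / (1ξ₂) = 6.03 → ξ₁ = 3.015 ξ₂.
Substitute: (1·3.015 + 2) ξ₂ = 511.3 → ξ₂ = 102 lbmol/h, ξ₁ = 307.4 lbmol/h.
Outlet amounts (n = n₀ + Σ ν·ξ):
  E: 664 − 1(307.4) − 2(102) = 152.7
  H: 0 + 2(307.4) = 614.8
  F: 0 + 1(102) = 102
Total out = 869.4 lbmol/h; y_H = 614.8 / 869.4 = 0.7071.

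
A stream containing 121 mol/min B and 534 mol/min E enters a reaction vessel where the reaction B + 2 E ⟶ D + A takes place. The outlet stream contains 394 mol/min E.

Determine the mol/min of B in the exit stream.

51 mol/min

For E: n = n₀ − 2ξ → 394 = 534 − 2ξ, giving ξ = 70 mol/min.
Outlet amounts (n = n₀ + ν ξ):
  B: 121 − 1(70) = 51
  E: 534 − 2(70) = 394
  D: 0 + 1(70) = 70
  A: 0 + 1(70) = 70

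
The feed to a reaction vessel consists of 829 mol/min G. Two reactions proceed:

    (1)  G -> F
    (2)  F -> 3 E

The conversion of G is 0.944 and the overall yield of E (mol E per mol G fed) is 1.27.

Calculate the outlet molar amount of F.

432 mol/min

Conversion of G: G consumed = 1ξ₁ = 0.944 × 829 → ξ₁ = 782.6 mol/min.
Yield of E: 3ξ₂ / 829 = 1.27 → ξ₂ = 350.9 mol/min.
Outlet amounts (n = n₀ + Σ ν·ξ):
  G: 829 − 1(782.6) = 46.42
  F: 0 + 1(782.6) − 1(350.9) = 431.6
  E: 0 + 3(350.9) = 1053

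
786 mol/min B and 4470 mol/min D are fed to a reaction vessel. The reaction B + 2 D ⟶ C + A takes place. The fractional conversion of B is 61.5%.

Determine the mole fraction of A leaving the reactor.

0.101

B reacted = 0.615 × 786 = 483.4 mol/min; ν_B = −1, so ξ = 483.4/1 = 483.4 mol/min.
Outlet amounts (n = n₀ + ν ξ):
  B: 786 − 1(483.4) = 302.6
  D: 4470 − 2(483.4) = 3503
  C: 0 + 1(483.4) = 483.4
  A: 0 + 1(483.4) = 483.4
Total out = 4773 mol/min; y_A = 483.4 / 4773 = 0.1013.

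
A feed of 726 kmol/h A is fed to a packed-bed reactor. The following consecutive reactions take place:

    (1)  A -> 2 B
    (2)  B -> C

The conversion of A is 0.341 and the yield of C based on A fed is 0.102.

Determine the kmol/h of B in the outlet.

Conversion of A: A consumed = 1ξ₁ = 0.341 × 726 → ξ₁ = 247.6 kmol/h.
Yield of C: 1ξ₂ / 726 = 0.102 → ξ₂ = 74.05 kmol/h.
Outlet amounts (n = n₀ + Σ ν·ξ):
  A: 726 − 1(247.6) = 478.4
  B: 0 + 2(247.6) − 1(74.05) = 421.1
  C: 0 + 1(74.05) = 74.05

421 kmol/h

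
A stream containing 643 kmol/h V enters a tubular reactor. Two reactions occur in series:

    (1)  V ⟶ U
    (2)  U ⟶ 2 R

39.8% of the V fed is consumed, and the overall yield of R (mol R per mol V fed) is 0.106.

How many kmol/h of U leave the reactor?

Conversion of V: V consumed = 1ξ₁ = 0.398 × 643 → ξ₁ = 255.9 kmol/h.
Yield of R: 2ξ₂ / 643 = 0.106 → ξ₂ = 34.08 kmol/h.
Outlet amounts (n = n₀ + Σ ν·ξ):
  V: 643 − 1(255.9) = 387.1
  U: 0 + 1(255.9) − 1(34.08) = 221.8
  R: 0 + 2(34.08) = 68.16

222 kmol/h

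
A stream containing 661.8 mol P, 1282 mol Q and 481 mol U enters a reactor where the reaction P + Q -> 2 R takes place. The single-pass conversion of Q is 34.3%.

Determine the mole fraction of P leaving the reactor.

Q reacted = 0.343 × 1282 = 439.7 mol; ν_Q = −1, so ξ = 439.7/1 = 439.7 mol.
Outlet amounts (n = n₀ + ν ξ):
  P: 661.8 − 1(439.7) = 222.1
  Q: 1282 − 1(439.7) = 842.3
  R: 0 + 2(439.7) = 879.5
  U: 481 (inert)
Total out = 2425 mol; y_P = 222.1 / 2425 = 0.09158.

0.0916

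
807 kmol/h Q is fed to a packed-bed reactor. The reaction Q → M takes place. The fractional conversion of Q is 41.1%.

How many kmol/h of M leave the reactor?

332 kmol/h

Q reacted = 0.411 × 807 = 331.7 kmol/h; ν_Q = −1, so ξ = 331.7/1 = 331.7 kmol/h.
Outlet amounts (n = n₀ + ν ξ):
  Q: 807 − 1(331.7) = 475.3
  M: 0 + 1(331.7) = 331.7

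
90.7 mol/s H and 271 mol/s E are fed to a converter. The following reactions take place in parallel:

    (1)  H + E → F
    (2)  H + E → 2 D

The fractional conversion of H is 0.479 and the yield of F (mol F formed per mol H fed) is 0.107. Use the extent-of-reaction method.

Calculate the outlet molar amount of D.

Yield of F: 1ξ₁ / 90.7 = 0.107 → ξ₁ = 9.705 mol/s.
Conversion of H: 1ξ₁ + 1ξ₂ = 0.479 × 90.7 = 43.45 → ξ₂ = 33.74 mol/s.
Outlet amounts (n = n₀ + Σ ν·ξ):
  H: 90.7 − 1(9.705) − 1(33.74) = 47.25
  E: 271 − 1(9.705) − 1(33.74) = 227.6
  F: 0 + 1(9.705) = 9.705
  D: 0 + 2(33.74) = 67.48

67.5 mol/s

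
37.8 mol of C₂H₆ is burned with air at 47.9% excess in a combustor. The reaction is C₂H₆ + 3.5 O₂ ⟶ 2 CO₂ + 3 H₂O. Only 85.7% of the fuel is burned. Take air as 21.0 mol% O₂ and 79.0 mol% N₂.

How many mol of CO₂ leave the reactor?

Stoichiometric O₂ = 3.5 × 37.8 = 132.3 mol; O₂ fed = 132.3 × 1.479 = 195.7 mol.
N₂ fed = 195.7 × 79/21 = 736.1 mol.
Fuel reacted = 0.857 × 37.8 → ξ = 32.39 mol.
Outlet (n = n₀ + ν ξ):
  C₂H₆: 37.8 − 1(32.39) = 5.405
  O₂: 195.7 − 3.5(32.39) = 82.29
  N₂: 736.1 (inert)
  CO₂: 0 + 2(32.39) = 64.79
  H₂O: 0 + 3(32.39) = 97.18

64.8 mol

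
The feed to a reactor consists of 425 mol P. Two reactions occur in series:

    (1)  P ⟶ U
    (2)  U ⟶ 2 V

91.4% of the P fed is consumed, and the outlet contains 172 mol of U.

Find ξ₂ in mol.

Conversion of P: P consumed = 1ξ₁ = 0.914 × 425 → ξ₁ = 388.4 mol.
U balance: n_U = 0 + 1ξ₁ − 1ξ₂ = 172 → ξ₂ = (1·388.4 − 172)/1 = 216.4 mol.
Outlet amounts (n = n₀ + Σ ν·ξ):
  P: 425 − 1(388.4) = 36.55
  U: 0 + 1(388.4) − 1(216.4) = 172
  V: 0 + 2(216.4) = 432.9

ξ₂ = 216 mol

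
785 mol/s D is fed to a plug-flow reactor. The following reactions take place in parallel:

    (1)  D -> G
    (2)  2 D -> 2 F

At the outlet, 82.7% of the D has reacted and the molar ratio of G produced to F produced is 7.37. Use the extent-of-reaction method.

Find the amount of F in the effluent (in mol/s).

Conversion of D: D consumed = 0.827 × 785 = 649.2 mol/s = 1ξ₁ + 2ξ₂.
Selectivity: 1ξ₁ / (2ξ₂) = 7.37 → ξ₁ = 14.74 ξ₂.
Substitute: (1·14.74 + 2) ξ₂ = 649.2 → ξ₂ = 38.78 mol/s, ξ₁ = 571.6 mol/s.
Outlet amounts (n = n₀ + Σ ν·ξ):
  D: 785 − 1(571.6) − 2(38.78) = 135.8
  G: 0 + 1(571.6) = 571.6
  F: 0 + 2(38.78) = 77.56

77.6 mol/s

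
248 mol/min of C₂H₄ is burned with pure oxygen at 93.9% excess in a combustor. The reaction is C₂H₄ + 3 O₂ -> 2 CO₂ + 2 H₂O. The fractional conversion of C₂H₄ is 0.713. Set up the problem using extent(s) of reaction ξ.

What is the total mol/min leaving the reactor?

1690 mol/min

Stoichiometric O₂ = 3 × 248 = 744 mol/min; O₂ fed = 744 × 1.939 = 1443 mol/min.
Fuel reacted = 0.713 × 248 → ξ = 176.8 mol/min.
Outlet (n = n₀ + ν ξ):
  C₂H₄: 248 − 1(176.8) = 71.18
  O₂: 1443 − 3(176.8) = 912.1
  CO₂: 0 + 2(176.8) = 353.6
  H₂O: 0 + 2(176.8) = 353.6
Total out = 71.18 + 912.1 + 353.6 + 353.6 = 1691 mol/min.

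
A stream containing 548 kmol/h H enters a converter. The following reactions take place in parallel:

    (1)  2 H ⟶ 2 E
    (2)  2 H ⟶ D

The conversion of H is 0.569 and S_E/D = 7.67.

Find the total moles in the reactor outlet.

Conversion of H: H consumed = 0.569 × 548 = 311.8 kmol/h = 2ξ₁ + 2ξ₂.
Selectivity: 2ξ₁ / (1ξ₂) = 7.67 → ξ₁ = 3.835 ξ₂.
Substitute: (2·3.835 + 2) ξ₂ = 311.8 → ξ₂ = 32.25 kmol/h, ξ₁ = 123.7 kmol/h.
Outlet amounts (n = n₀ + Σ ν·ξ):
  H: 548 − 2(123.7) − 2(32.25) = 236.2
  E: 0 + 2(123.7) = 247.3
  D: 0 + 1(32.25) = 32.25
Total out = 236.2 + 247.3 + 32.25 = 515.8 kmol/h.

516 kmol/h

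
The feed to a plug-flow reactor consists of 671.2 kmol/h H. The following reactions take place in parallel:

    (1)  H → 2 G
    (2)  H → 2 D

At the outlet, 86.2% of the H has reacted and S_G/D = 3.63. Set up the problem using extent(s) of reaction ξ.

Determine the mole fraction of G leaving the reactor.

0.726

Conversion of H: H consumed = 0.862 × 671.2 = 578.6 kmol/h = 1ξ₁ + 1ξ₂.
Selectivity: 2ξ₁ / (2ξ₂) = 3.63 → ξ₁ = 3.63 ξ₂.
Substitute: (1·3.63 + 1) ξ₂ = 578.6 → ξ₂ = 125 kmol/h, ξ₁ = 453.6 kmol/h.
Outlet amounts (n = n₀ + Σ ν·ξ):
  H: 671.2 − 1(453.6) − 1(125) = 92.63
  G: 0 + 2(453.6) = 907.2
  D: 0 + 2(125) = 249.9
Total out = 1250 kmol/h; y_G = 907.2 / 1250 = 0.7259.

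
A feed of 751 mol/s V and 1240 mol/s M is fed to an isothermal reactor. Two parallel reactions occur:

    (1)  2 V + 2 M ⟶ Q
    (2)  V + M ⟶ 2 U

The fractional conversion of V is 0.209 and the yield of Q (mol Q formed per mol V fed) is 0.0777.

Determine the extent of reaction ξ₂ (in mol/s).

Yield of Q: 1ξ₁ / 751 = 0.0777 → ξ₁ = 58.35 mol/s.
Conversion of V: 2ξ₁ + 1ξ₂ = 0.209 × 751 = 157 → ξ₂ = 40.25 mol/s.
Outlet amounts (n = n₀ + Σ ν·ξ):
  V: 751 − 2(58.35) − 1(40.25) = 594
  M: 1240 − 2(58.35) − 1(40.25) = 1083
  Q: 0 + 1(58.35) = 58.35
  U: 0 + 2(40.25) = 80.51

ξ₂ = 40.3 mol/s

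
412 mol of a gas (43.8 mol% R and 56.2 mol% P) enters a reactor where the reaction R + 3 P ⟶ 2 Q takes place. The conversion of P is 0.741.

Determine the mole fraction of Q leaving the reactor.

0.384

P reacted = 0.741 × 231.5 = 171.6 mol; ν_P = −3, so ξ = 171.6/3 = 57.19 mol.
Outlet amounts (n = n₀ + ν ξ):
  R: 180.5 − 1(57.19) = 123.3
  P: 231.5 − 3(57.19) = 59.97
  Q: 0 + 2(57.19) = 114.4
Total out = 297.6 mol; y_Q = 114.4 / 297.6 = 0.3843.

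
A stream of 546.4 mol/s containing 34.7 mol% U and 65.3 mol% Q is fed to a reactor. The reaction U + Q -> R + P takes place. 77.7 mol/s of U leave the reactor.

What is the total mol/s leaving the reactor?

546 mol/s

For U: n = n₀ − 1ξ → 77.7 = 189.6 − 1ξ, giving ξ = 111.9 mol/s.
Outlet amounts (n = n₀ + ν ξ):
  U: 189.6 − 1(111.9) = 77.7
  Q: 356.8 − 1(111.9) = 244.9
  R: 0 + 1(111.9) = 111.9
  P: 0 + 1(111.9) = 111.9
Total out = 77.7 + 244.9 + 111.9 + 111.9 = 546.4 mol/s.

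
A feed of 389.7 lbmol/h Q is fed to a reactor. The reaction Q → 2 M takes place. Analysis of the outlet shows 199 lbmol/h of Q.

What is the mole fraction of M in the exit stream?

For Q: n = n₀ − 1ξ → 199 = 389.7 − 1ξ, giving ξ = 190.7 lbmol/h.
Outlet amounts (n = n₀ + ν ξ):
  Q: 389.7 − 1(190.7) = 199
  M: 0 + 2(190.7) = 381.4
Total out = 580.4 lbmol/h; y_M = 381.4 / 580.4 = 0.6571.

0.657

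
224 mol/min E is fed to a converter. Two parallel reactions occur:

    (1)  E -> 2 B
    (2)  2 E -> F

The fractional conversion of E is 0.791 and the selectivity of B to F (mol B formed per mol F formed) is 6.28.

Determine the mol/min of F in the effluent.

Conversion of E: E consumed = 0.791 × 224 = 177.2 mol/min = 1ξ₁ + 2ξ₂.
Selectivity: 2ξ₁ / (1ξ₂) = 6.28 → ξ₁ = 3.14 ξ₂.
Substitute: (1·3.14 + 2) ξ₂ = 177.2 → ξ₂ = 34.47 mol/min, ξ₁ = 108.2 mol/min.
Outlet amounts (n = n₀ + Σ ν·ξ):
  E: 224 − 1(108.2) − 2(34.47) = 46.82
  B: 0 + 2(108.2) = 216.5
  F: 0 + 1(34.47) = 34.47

34.5 mol/min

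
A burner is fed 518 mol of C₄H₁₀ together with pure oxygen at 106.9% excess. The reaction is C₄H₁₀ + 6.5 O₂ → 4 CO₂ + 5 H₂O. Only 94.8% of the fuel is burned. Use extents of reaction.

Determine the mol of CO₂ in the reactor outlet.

1960 mol

Stoichiometric O₂ = 6.5 × 518 = 3367 mol; O₂ fed = 3367 × 2.069 = 6966 mol.
Fuel reacted = 0.948 × 518 → ξ = 491.1 mol.
Outlet (n = n₀ + ν ξ):
  C₄H₁₀: 518 − 1(491.1) = 26.94
  O₂: 6966 − 6.5(491.1) = 3774
  CO₂: 0 + 4(491.1) = 1964
  H₂O: 0 + 5(491.1) = 2455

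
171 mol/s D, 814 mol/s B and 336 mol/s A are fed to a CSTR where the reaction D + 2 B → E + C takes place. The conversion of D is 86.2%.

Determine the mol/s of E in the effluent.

147 mol/s

D reacted = 0.862 × 171 = 147.4 mol/s; ν_D = −1, so ξ = 147.4/1 = 147.4 mol/s.
Outlet amounts (n = n₀ + ν ξ):
  D: 171 − 1(147.4) = 23.6
  B: 814 − 2(147.4) = 519.2
  E: 0 + 1(147.4) = 147.4
  C: 0 + 1(147.4) = 147.4
  A: 336 (inert)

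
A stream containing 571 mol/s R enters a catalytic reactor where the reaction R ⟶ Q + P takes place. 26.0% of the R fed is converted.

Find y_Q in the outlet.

R reacted = 0.26 × 571 = 148.5 mol/s; ν_R = −1, so ξ = 148.5/1 = 148.5 mol/s.
Outlet amounts (n = n₀ + ν ξ):
  R: 571 − 1(148.5) = 422.5
  Q: 0 + 1(148.5) = 148.5
  P: 0 + 1(148.5) = 148.5
Total out = 719.5 mol/s; y_Q = 148.5 / 719.5 = 0.2063.

0.206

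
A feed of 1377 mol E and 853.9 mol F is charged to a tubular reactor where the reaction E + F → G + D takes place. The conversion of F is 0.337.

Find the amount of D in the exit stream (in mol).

F reacted = 0.337 × 853.9 = 287.8 mol; ν_F = −1, so ξ = 287.8/1 = 287.8 mol.
Outlet amounts (n = n₀ + ν ξ):
  E: 1377 − 1(287.8) = 1089
  F: 853.9 − 1(287.8) = 566.1
  G: 0 + 1(287.8) = 287.8
  D: 0 + 1(287.8) = 287.8

288 mol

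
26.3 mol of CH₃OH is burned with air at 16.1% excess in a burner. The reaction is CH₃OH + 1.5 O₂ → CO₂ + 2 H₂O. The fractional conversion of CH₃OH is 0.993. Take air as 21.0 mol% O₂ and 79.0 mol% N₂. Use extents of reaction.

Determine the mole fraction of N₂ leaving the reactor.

Stoichiometric O₂ = 1.5 × 26.3 = 39.45 mol; O₂ fed = 39.45 × 1.161 = 45.8 mol.
N₂ fed = 45.8 × 79/21 = 172.3 mol.
Fuel reacted = 0.993 × 26.3 → ξ = 26.12 mol.
Outlet (n = n₀ + ν ξ):
  CH₃OH: 26.3 − 1(26.12) = 0.1841
  O₂: 45.8 − 1.5(26.12) = 6.628
  N₂: 172.3 (inert)
  CO₂: 0 + 1(26.12) = 26.12
  H₂O: 0 + 2(26.12) = 52.23
Total out = 257.5 mol; y_N₂ = 172.3 / 257.5 = 0.6692.

0.669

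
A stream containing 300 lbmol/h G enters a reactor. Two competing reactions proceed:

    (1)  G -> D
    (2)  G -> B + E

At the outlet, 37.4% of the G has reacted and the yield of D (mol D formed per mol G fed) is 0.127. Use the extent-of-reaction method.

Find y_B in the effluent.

0.198

Yield of D: 1ξ₁ / 300 = 0.127 → ξ₁ = 38.1 lbmol/h.
Conversion of G: 1ξ₁ + 1ξ₂ = 0.374 × 300 = 112.2 → ξ₂ = 74.1 lbmol/h.
Outlet amounts (n = n₀ + Σ ν·ξ):
  G: 300 − 1(38.1) − 1(74.1) = 187.8
  D: 0 + 1(38.1) = 38.1
  B: 0 + 1(74.1) = 74.1
  E: 0 + 1(74.1) = 74.1
Total out = 374.1 lbmol/h; y_B = 74.1 / 374.1 = 0.1981.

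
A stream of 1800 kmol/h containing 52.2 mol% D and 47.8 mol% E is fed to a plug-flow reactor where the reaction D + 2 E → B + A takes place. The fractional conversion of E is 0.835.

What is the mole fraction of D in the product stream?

0.403

E reacted = 0.835 × 860.4 = 718.4 kmol/h; ν_E = −2, so ξ = 718.4/2 = 359.2 kmol/h.
Outlet amounts (n = n₀ + ν ξ):
  D: 939.6 − 1(359.2) = 580.4
  E: 860.4 − 2(359.2) = 142
  B: 0 + 1(359.2) = 359.2
  A: 0 + 1(359.2) = 359.2
Total out = 1441 kmol/h; y_D = 580.4 / 1441 = 0.4028.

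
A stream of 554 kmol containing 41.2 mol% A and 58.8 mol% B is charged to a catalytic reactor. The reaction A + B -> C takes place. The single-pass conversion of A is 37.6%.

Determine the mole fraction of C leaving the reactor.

A reacted = 0.376 × 228.2 = 85.82 kmol; ν_A = −1, so ξ = 85.82/1 = 85.82 kmol.
Outlet amounts (n = n₀ + ν ξ):
  A: 228.2 − 1(85.82) = 142.4
  B: 325.8 − 1(85.82) = 239.9
  C: 0 + 1(85.82) = 85.82
Total out = 468.2 kmol; y_C = 85.82 / 468.2 = 0.1833.

0.183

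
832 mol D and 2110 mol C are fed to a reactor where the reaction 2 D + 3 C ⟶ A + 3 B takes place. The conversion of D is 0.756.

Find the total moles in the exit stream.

2630 mol

D reacted = 0.756 × 832 = 629 mol; ν_D = −2, so ξ = 629/2 = 314.5 mol.
Outlet amounts (n = n₀ + ν ξ):
  D: 832 − 2(314.5) = 203
  C: 2110 − 3(314.5) = 1167
  A: 0 + 1(314.5) = 314.5
  B: 0 + 3(314.5) = 943.5
Total out = 203 + 1167 + 314.5 + 943.5 = 2628 mol.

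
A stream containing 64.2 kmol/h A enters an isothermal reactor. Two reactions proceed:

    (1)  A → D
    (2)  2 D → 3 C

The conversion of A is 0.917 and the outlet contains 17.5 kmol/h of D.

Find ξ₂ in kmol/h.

ξ₂ = 20.7 kmol/h

Conversion of A: A consumed = 1ξ₁ = 0.917 × 64.2 → ξ₁ = 58.87 kmol/h.
D balance: n_D = 0 + 1ξ₁ − 2ξ₂ = 17.5 → ξ₂ = (1·58.87 − 17.5)/2 = 20.69 kmol/h.
Outlet amounts (n = n₀ + Σ ν·ξ):
  A: 64.2 − 1(58.87) = 5.329
  D: 0 + 1(58.87) − 2(20.69) = 17.5
  C: 0 + 3(20.69) = 62.06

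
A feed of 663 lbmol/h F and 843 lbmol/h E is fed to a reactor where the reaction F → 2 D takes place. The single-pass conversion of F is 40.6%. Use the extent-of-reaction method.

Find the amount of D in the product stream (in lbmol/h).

538 lbmol/h

F reacted = 0.406 × 663 = 269.2 lbmol/h; ν_F = −1, so ξ = 269.2/1 = 269.2 lbmol/h.
Outlet amounts (n = n₀ + ν ξ):
  F: 663 − 1(269.2) = 393.8
  D: 0 + 2(269.2) = 538.4
  E: 843 (inert)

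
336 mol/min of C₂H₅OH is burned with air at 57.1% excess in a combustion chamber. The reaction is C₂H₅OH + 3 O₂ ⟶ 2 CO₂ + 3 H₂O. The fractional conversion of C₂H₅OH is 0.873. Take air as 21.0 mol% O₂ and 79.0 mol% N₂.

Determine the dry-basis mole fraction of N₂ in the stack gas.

Stoichiometric O₂ = 3 × 336 = 1008 mol/min; O₂ fed = 1008 × 1.571 = 1584 mol/min.
N₂ fed = 1584 × 79/21 = 5957 mol/min.
Fuel reacted = 0.873 × 336 → ξ = 293.3 mol/min.
Outlet (n = n₀ + ν ξ):
  C₂H₅OH: 336 − 1(293.3) = 42.67
  O₂: 1584 − 3(293.3) = 703.6
  N₂: 5957 (inert)
  CO₂: 0 + 2(293.3) = 586.7
  H₂O: 0 + 3(293.3) = 880
Dry total = 7290 mol/min; y_N₂ (dry) = 5957 / 7290 = 0.8172.

0.817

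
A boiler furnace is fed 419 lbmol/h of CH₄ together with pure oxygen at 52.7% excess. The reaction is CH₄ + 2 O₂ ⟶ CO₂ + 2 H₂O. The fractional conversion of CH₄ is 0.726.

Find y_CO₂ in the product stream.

Stoichiometric O₂ = 2 × 419 = 838 lbmol/h; O₂ fed = 838 × 1.527 = 1280 lbmol/h.
Fuel reacted = 0.726 × 419 → ξ = 304.2 lbmol/h.
Outlet (n = n₀ + ν ξ):
  CH₄: 419 − 1(304.2) = 114.8
  O₂: 1280 − 2(304.2) = 671.2
  CO₂: 0 + 1(304.2) = 304.2
  H₂O: 0 + 2(304.2) = 608.4
Total out = 1699 lbmol/h; y_CO₂ = 304.2 / 1699 = 0.1791.

0.179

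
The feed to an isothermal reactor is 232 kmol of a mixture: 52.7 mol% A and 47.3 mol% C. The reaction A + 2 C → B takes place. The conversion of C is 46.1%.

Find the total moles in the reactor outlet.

181 kmol

C reacted = 0.461 × 109.7 = 50.59 kmol; ν_C = −2, so ξ = 50.59/2 = 25.29 kmol.
Outlet amounts (n = n₀ + ν ξ):
  A: 122.3 − 1(25.29) = 96.97
  C: 109.7 − 2(25.29) = 59.15
  B: 0 + 1(25.29) = 25.29
Total out = 96.97 + 59.15 + 25.29 = 181.4 kmol.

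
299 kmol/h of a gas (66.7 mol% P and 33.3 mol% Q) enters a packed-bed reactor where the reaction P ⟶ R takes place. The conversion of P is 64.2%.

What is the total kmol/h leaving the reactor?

299 kmol/h

P reacted = 0.642 × 199.4 = 128 kmol/h; ν_P = −1, so ξ = 128/1 = 128 kmol/h.
Outlet amounts (n = n₀ + ν ξ):
  P: 199.4 − 1(128) = 71.4
  R: 0 + 1(128) = 128
  Q: 99.57 (inert)
Total out = 71.4 + 128 + 99.57 = 299 kmol/h.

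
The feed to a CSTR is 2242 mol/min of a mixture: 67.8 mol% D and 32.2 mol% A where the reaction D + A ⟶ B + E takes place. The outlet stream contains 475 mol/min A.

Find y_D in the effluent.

0.568

For A: n = n₀ − 1ξ → 475 = 721.9 − 1ξ, giving ξ = 246.9 mol/min.
Outlet amounts (n = n₀ + ν ξ):
  D: 1520 − 1(246.9) = 1273
  A: 721.9 − 1(246.9) = 475
  B: 0 + 1(246.9) = 246.9
  E: 0 + 1(246.9) = 246.9
Total out = 2242 mol/min; y_D = 1273 / 2242 = 0.5679.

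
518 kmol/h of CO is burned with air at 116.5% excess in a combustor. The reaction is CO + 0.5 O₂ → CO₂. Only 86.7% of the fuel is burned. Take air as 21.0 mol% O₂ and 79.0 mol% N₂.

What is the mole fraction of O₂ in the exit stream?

0.113

Stoichiometric O₂ = 0.5 × 518 = 259 kmol/h; O₂ fed = 259 × 2.165 = 560.7 kmol/h.
N₂ fed = 560.7 × 79/21 = 2109 kmol/h.
Fuel reacted = 0.867 × 518 → ξ = 449.1 kmol/h.
Outlet (n = n₀ + ν ξ):
  CO: 518 − 1(449.1) = 68.89
  O₂: 560.7 − 0.5(449.1) = 336.2
  N₂: 2109 (inert)
  CO₂: 0 + 1(449.1) = 449.1
Total out = 2964 kmol/h; y_O₂ = 336.2 / 2964 = 0.1134.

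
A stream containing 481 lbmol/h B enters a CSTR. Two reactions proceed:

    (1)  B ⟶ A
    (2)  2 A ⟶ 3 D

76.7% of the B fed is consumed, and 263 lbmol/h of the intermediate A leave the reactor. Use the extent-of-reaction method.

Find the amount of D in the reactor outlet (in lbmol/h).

159 lbmol/h

Conversion of B: B consumed = 1ξ₁ = 0.767 × 481 → ξ₁ = 368.9 lbmol/h.
A balance: n_A = 0 + 1ξ₁ − 2ξ₂ = 263 → ξ₂ = (1·368.9 − 263)/2 = 52.96 lbmol/h.
Outlet amounts (n = n₀ + Σ ν·ξ):
  B: 481 − 1(368.9) = 112.1
  A: 0 + 1(368.9) − 2(52.96) = 263
  D: 0 + 3(52.96) = 158.9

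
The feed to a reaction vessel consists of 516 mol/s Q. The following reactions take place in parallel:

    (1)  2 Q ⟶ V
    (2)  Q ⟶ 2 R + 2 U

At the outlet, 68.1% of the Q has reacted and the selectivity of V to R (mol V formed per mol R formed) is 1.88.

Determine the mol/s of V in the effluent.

Conversion of Q: Q consumed = 0.681 × 516 = 351.4 mol/s = 2ξ₁ + 1ξ₂.
Selectivity: 1ξ₁ / (2ξ₂) = 1.88 → ξ₁ = 3.76 ξ₂.
Substitute: (2·3.76 + 1) ξ₂ = 351.4 → ξ₂ = 41.24 mol/s, ξ₁ = 155.1 mol/s.
Outlet amounts (n = n₀ + Σ ν·ξ):
  Q: 516 − 2(155.1) − 1(41.24) = 164.6
  V: 0 + 1(155.1) = 155.1
  R: 0 + 2(41.24) = 82.49
  U: 0 + 2(41.24) = 82.49

155 mol/s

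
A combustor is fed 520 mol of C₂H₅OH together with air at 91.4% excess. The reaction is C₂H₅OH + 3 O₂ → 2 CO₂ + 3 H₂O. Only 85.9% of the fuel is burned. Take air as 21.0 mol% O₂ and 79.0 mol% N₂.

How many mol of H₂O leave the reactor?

Stoichiometric O₂ = 3 × 520 = 1560 mol; O₂ fed = 1560 × 1.914 = 2986 mol.
N₂ fed = 2986 × 79/21 = 11230 mol.
Fuel reacted = 0.859 × 520 → ξ = 446.7 mol.
Outlet (n = n₀ + ν ξ):
  C₂H₅OH: 520 − 1(446.7) = 73.32
  O₂: 2986 − 3(446.7) = 1646
  N₂: 11230 (inert)
  CO₂: 0 + 2(446.7) = 893.4
  H₂O: 0 + 3(446.7) = 1340

1340 mol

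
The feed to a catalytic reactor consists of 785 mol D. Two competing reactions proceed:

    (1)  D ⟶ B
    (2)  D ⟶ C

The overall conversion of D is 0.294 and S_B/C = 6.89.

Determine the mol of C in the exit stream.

29.3 mol

Conversion of D: D consumed = 0.294 × 785 = 230.8 mol = 1ξ₁ + 1ξ₂.
Selectivity: 1ξ₁ / (1ξ₂) = 6.89 → ξ₁ = 6.89 ξ₂.
Substitute: (1·6.89 + 1) ξ₂ = 230.8 → ξ₂ = 29.25 mol, ξ₁ = 201.5 mol.
Outlet amounts (n = n₀ + Σ ν·ξ):
  D: 785 − 1(201.5) − 1(29.25) = 554.2
  B: 0 + 1(201.5) = 201.5
  C: 0 + 1(29.25) = 29.25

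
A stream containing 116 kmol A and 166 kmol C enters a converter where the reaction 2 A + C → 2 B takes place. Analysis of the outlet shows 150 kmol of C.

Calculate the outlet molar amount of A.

For C: n = n₀ − 1ξ → 150 = 166 − 1ξ, giving ξ = 16 kmol.
Outlet amounts (n = n₀ + ν ξ):
  A: 116 − 2(16) = 84
  C: 166 − 1(16) = 150
  B: 0 + 2(16) = 32

84 kmol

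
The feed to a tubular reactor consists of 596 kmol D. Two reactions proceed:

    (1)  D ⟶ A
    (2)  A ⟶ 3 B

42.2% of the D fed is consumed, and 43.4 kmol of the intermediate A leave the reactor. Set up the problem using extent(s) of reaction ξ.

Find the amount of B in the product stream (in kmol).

Conversion of D: D consumed = 1ξ₁ = 0.422 × 596 → ξ₁ = 251.5 kmol.
A balance: n_A = 0 + 1ξ₁ − 1ξ₂ = 43.4 → ξ₂ = (1·251.5 − 43.4)/1 = 208.1 kmol.
Outlet amounts (n = n₀ + Σ ν·ξ):
  D: 596 − 1(251.5) = 344.5
  A: 0 + 1(251.5) − 1(208.1) = 43.4
  B: 0 + 3(208.1) = 624.3

624 kmol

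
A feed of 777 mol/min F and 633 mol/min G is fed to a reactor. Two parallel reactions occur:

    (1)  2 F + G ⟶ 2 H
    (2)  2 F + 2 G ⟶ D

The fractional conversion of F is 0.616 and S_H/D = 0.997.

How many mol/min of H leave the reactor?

159 mol/min

Conversion of F: F consumed = 0.616 × 777 = 478.6 mol/min = 2ξ₁ + 2ξ₂.
Selectivity: 2ξ₁ / (1ξ₂) = 0.997 → ξ₁ = 0.4985 ξ₂.
Substitute: (2·0.4985 + 2) ξ₂ = 478.6 → ξ₂ = 159.7 mol/min, ξ₁ = 79.61 mol/min.
Outlet amounts (n = n₀ + Σ ν·ξ):
  F: 777 − 2(79.61) − 2(159.7) = 298.4
  G: 633 − 1(79.61) − 2(159.7) = 234
  H: 0 + 2(79.61) = 159.2
  D: 0 + 1(159.7) = 159.7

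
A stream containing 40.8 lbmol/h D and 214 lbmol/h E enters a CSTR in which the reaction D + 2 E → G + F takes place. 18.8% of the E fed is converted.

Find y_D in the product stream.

0.0881

E reacted = 0.188 × 214 = 40.23 lbmol/h; ν_E = −2, so ξ = 40.23/2 = 20.12 lbmol/h.
Outlet amounts (n = n₀ + ν ξ):
  D: 40.8 − 1(20.12) = 20.68
  E: 214 − 2(20.12) = 173.8
  G: 0 + 1(20.12) = 20.12
  F: 0 + 1(20.12) = 20.12
Total out = 234.7 lbmol/h; y_D = 20.68 / 234.7 = 0.08814.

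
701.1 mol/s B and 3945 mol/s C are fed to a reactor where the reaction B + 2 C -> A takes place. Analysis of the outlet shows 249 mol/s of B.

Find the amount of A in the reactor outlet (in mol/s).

For B: n = n₀ − 1ξ → 249 = 701.1 − 1ξ, giving ξ = 452.1 mol/s.
Outlet amounts (n = n₀ + ν ξ):
  B: 701.1 − 1(452.1) = 249
  C: 3945 − 2(452.1) = 3041
  A: 0 + 1(452.1) = 452.1

452 mol/s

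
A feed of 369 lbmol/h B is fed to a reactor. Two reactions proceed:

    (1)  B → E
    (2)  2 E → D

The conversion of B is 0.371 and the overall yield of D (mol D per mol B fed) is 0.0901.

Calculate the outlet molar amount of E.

Conversion of B: B consumed = 1ξ₁ = 0.371 × 369 → ξ₁ = 136.9 lbmol/h.
Yield of D: 1ξ₂ / 369 = 0.0901 → ξ₂ = 33.25 lbmol/h.
Outlet amounts (n = n₀ + Σ ν·ξ):
  B: 369 − 1(136.9) = 232.1
  E: 0 + 1(136.9) − 2(33.25) = 70.41
  D: 0 + 1(33.25) = 33.25

70.4 lbmol/h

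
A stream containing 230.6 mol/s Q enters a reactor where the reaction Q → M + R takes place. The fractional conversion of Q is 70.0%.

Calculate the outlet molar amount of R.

Q reacted = 0.7 × 230.6 = 161.4 mol/s; ν_Q = −1, so ξ = 161.4/1 = 161.4 mol/s.
Outlet amounts (n = n₀ + ν ξ):
  Q: 230.6 − 1(161.4) = 69.18
  M: 0 + 1(161.4) = 161.4
  R: 0 + 1(161.4) = 161.4

161 mol/s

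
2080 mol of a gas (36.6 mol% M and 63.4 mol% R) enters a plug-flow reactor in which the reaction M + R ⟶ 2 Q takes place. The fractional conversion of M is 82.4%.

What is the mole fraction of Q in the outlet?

0.603

M reacted = 0.824 × 761.3 = 627.3 mol; ν_M = −1, so ξ = 627.3/1 = 627.3 mol.
Outlet amounts (n = n₀ + ν ξ):
  M: 761.3 − 1(627.3) = 134
  R: 1319 − 1(627.3) = 691.4
  Q: 0 + 2(627.3) = 1255
Total out = 2080 mol; y_Q = 1255 / 2080 = 0.6032.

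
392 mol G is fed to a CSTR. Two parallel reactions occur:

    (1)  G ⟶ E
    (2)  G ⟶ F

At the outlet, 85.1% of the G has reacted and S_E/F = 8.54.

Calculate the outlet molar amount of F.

Conversion of G: G consumed = 0.851 × 392 = 333.6 mol = 1ξ₁ + 1ξ₂.
Selectivity: 1ξ₁ / (1ξ₂) = 8.54 → ξ₁ = 8.54 ξ₂.
Substitute: (1·8.54 + 1) ξ₂ = 333.6 → ξ₂ = 34.97 mol, ξ₁ = 298.6 mol.
Outlet amounts (n = n₀ + Σ ν·ξ):
  G: 392 − 1(298.6) − 1(34.97) = 58.41
  E: 0 + 1(298.6) = 298.6
  F: 0 + 1(34.97) = 34.97

35 mol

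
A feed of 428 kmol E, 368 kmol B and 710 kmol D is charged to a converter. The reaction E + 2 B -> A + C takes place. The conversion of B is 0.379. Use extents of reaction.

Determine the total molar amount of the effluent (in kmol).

1440 kmol

B reacted = 0.379 × 368 = 139.5 kmol; ν_B = −2, so ξ = 139.5/2 = 69.74 kmol.
Outlet amounts (n = n₀ + ν ξ):
  E: 428 − 1(69.74) = 358.3
  B: 368 − 2(69.74) = 228.5
  A: 0 + 1(69.74) = 69.74
  C: 0 + 1(69.74) = 69.74
  D: 710 (inert)
Total out = 358.3 + 228.5 + 69.74 + 69.74 + 710 = 1436 kmol.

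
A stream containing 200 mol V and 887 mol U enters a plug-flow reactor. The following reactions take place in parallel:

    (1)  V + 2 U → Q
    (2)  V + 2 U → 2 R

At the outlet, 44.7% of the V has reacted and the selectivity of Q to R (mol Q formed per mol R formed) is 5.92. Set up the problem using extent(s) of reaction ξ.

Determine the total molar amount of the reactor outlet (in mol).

Conversion of V: V consumed = 0.447 × 200 = 89.4 mol = 1ξ₁ + 1ξ₂.
Selectivity: 1ξ₁ / (2ξ₂) = 5.92 → ξ₁ = 11.84 ξ₂.
Substitute: (1·11.84 + 1) ξ₂ = 89.4 → ξ₂ = 6.963 mol, ξ₁ = 82.44 mol.
Outlet amounts (n = n₀ + Σ ν·ξ):
  V: 200 − 1(82.44) − 1(6.963) = 110.6
  U: 887 − 2(82.44) − 2(6.963) = 708.2
  Q: 0 + 1(82.44) = 82.44
  R: 0 + 2(6.963) = 13.93
Total out = 110.6 + 708.2 + 82.44 + 13.93 = 915.2 mol.

915 mol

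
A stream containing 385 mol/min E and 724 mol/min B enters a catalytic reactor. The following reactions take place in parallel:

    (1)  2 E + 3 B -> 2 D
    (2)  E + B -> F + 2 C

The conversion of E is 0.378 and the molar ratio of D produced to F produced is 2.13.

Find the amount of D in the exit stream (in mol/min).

Conversion of E: E consumed = 0.378 × 385 = 145.5 mol/min = 2ξ₁ + 1ξ₂.
Selectivity: 2ξ₁ / (1ξ₂) = 2.13 → ξ₁ = 1.065 ξ₂.
Substitute: (2·1.065 + 1) ξ₂ = 145.5 → ξ₂ = 46.5 mol/min, ξ₁ = 49.52 mol/min.
Outlet amounts (n = n₀ + Σ ν·ξ):
  E: 385 − 2(49.52) − 1(46.5) = 239.5
  B: 724 − 3(49.52) − 1(46.5) = 529
  D: 0 + 2(49.52) = 99.03
  F: 0 + 1(46.5) = 46.5
  C: 0 + 2(46.5) = 92.99

99 mol/min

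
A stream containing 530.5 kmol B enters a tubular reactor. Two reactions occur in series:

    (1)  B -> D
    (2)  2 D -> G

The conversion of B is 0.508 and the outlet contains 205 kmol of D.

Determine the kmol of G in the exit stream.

32.2 kmol

Conversion of B: B consumed = 1ξ₁ = 0.508 × 530.5 → ξ₁ = 269.5 kmol.
D balance: n_D = 0 + 1ξ₁ − 2ξ₂ = 205 → ξ₂ = (1·269.5 − 205)/2 = 32.25 kmol.
Outlet amounts (n = n₀ + Σ ν·ξ):
  B: 530.5 − 1(269.5) = 261
  D: 0 + 1(269.5) − 2(32.25) = 205
  G: 0 + 1(32.25) = 32.25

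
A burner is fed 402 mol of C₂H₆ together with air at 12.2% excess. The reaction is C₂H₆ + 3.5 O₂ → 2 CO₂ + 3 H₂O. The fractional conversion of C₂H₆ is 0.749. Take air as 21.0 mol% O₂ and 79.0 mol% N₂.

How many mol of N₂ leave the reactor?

Stoichiometric O₂ = 3.5 × 402 = 1407 mol; O₂ fed = 1407 × 1.122 = 1579 mol.
N₂ fed = 1579 × 79/21 = 5939 mol.
Fuel reacted = 0.749 × 402 → ξ = 301.1 mol.
Outlet (n = n₀ + ν ξ):
  C₂H₆: 402 − 1(301.1) = 100.9
  O₂: 1579 − 3.5(301.1) = 524.8
  N₂: 5939 (inert)
  CO₂: 0 + 2(301.1) = 602.2
  H₂O: 0 + 3(301.1) = 903.3

5940 mol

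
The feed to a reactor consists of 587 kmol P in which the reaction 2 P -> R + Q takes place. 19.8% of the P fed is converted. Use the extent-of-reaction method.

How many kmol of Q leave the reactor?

P reacted = 0.198 × 587 = 116.2 kmol; ν_P = −2, so ξ = 116.2/2 = 58.11 kmol.
Outlet amounts (n = n₀ + ν ξ):
  P: 587 − 2(58.11) = 470.8
  R: 0 + 1(58.11) = 58.11
  Q: 0 + 1(58.11) = 58.11

58.1 kmol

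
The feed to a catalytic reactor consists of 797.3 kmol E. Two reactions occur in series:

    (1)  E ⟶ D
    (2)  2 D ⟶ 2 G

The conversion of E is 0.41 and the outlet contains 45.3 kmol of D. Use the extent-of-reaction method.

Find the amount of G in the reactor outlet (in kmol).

282 kmol

Conversion of E: E consumed = 1ξ₁ = 0.41 × 797.3 → ξ₁ = 326.9 kmol.
D balance: n_D = 0 + 1ξ₁ − 2ξ₂ = 45.3 → ξ₂ = (1·326.9 − 45.3)/2 = 140.8 kmol.
Outlet amounts (n = n₀ + Σ ν·ξ):
  E: 797.3 − 1(326.9) = 470.4
  D: 0 + 1(326.9) − 2(140.8) = 45.3
  G: 0 + 2(140.8) = 281.6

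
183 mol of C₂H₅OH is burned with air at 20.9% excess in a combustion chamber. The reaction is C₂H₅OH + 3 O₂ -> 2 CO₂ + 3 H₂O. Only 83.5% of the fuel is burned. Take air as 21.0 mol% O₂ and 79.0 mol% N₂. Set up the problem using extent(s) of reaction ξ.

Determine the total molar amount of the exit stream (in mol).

3500 mol

Stoichiometric O₂ = 3 × 183 = 549 mol; O₂ fed = 549 × 1.209 = 663.7 mol.
N₂ fed = 663.7 × 79/21 = 2497 mol.
Fuel reacted = 0.835 × 183 → ξ = 152.8 mol.
Outlet (n = n₀ + ν ξ):
  C₂H₅OH: 183 − 1(152.8) = 30.19
  O₂: 663.7 − 3(152.8) = 205.3
  N₂: 2497 (inert)
  CO₂: 0 + 2(152.8) = 305.6
  H₂O: 0 + 3(152.8) = 458.4
Total out = 30.19 + 205.3 + 2497 + 305.6 + 458.4 = 3496 mol.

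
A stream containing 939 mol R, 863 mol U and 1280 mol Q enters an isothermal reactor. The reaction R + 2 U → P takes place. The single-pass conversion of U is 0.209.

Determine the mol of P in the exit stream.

90.2 mol

U reacted = 0.209 × 863 = 180.4 mol; ν_U = −2, so ξ = 180.4/2 = 90.18 mol.
Outlet amounts (n = n₀ + ν ξ):
  R: 939 − 1(90.18) = 848.8
  U: 863 − 2(90.18) = 682.6
  P: 0 + 1(90.18) = 90.18
  Q: 1280 (inert)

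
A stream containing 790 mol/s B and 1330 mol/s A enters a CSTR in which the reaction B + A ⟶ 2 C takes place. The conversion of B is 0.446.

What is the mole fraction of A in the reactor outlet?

0.461

B reacted = 0.446 × 790 = 352.3 mol/s; ν_B = −1, so ξ = 352.3/1 = 352.3 mol/s.
Outlet amounts (n = n₀ + ν ξ):
  B: 790 − 1(352.3) = 437.7
  A: 1330 − 1(352.3) = 977.7
  C: 0 + 2(352.3) = 704.7
Total out = 2120 mol/s; y_A = 977.7 / 2120 = 0.4612.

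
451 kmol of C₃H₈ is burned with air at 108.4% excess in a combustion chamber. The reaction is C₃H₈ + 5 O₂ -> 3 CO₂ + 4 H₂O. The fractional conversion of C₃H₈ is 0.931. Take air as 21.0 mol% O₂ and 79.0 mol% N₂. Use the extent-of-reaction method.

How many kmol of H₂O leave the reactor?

1680 kmol

Stoichiometric O₂ = 5 × 451 = 2255 kmol; O₂ fed = 2255 × 2.084 = 4699 kmol.
N₂ fed = 4699 × 79/21 = 17680 kmol.
Fuel reacted = 0.931 × 451 → ξ = 419.9 kmol.
Outlet (n = n₀ + ν ξ):
  C₃H₈: 451 − 1(419.9) = 31.12
  O₂: 4699 − 5(419.9) = 2600
  N₂: 17680 (inert)
  CO₂: 0 + 3(419.9) = 1260
  H₂O: 0 + 4(419.9) = 1680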